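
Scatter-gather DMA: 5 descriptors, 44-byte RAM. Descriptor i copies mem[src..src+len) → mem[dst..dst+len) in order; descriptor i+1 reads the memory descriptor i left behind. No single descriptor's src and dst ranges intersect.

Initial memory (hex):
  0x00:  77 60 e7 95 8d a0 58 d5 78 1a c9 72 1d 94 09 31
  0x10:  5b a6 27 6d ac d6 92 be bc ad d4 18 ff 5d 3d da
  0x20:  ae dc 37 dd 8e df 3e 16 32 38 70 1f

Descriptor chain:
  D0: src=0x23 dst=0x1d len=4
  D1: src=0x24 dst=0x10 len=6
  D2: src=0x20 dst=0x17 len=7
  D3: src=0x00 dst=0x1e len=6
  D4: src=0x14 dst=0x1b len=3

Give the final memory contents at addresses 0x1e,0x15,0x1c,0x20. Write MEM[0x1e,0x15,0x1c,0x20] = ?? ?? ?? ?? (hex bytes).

MEM[0x1e,0x15,0x1c,0x20] = 77 38 38 e7

D0: mem[0x1d..0x20] <- [dd 8e df 3e]
D1: mem[0x10..0x15] <- [8e df 3e 16 32 38]
D2: mem[0x17..0x1d] <- [3e dc 37 dd 8e df 3e]
D3: mem[0x1e..0x23] <- [77 60 e7 95 8d a0]
D4: mem[0x1b..0x1d] <- [32 38 92]
query mem[0x1e]=0x77, mem[0x15]=0x38, mem[0x1c]=0x38, mem[0x20]=0xe7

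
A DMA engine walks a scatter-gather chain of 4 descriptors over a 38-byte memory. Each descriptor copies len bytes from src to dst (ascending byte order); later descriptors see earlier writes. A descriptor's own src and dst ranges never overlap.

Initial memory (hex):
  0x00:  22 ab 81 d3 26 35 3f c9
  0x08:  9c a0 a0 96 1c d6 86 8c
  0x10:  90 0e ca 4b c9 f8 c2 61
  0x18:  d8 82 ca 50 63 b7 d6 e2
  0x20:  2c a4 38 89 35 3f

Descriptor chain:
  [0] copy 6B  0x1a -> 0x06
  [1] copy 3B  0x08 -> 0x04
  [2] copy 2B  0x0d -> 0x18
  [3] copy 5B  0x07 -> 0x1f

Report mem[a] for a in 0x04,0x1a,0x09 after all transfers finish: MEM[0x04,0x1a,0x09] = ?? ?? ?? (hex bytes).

MEM[0x04,0x1a,0x09] = 63 ca b7

  after D0: wrote 6B at 0x06 = ca5063b7d6e2
  after D1: wrote 3B at 0x04 = 63b7d6
  after D2: wrote 2B at 0x18 = d686
  after D3: wrote 5B at 0x1f = 5063b7d6e2
query mem[0x04]=0x63, mem[0x1a]=0xca, mem[0x09]=0xb7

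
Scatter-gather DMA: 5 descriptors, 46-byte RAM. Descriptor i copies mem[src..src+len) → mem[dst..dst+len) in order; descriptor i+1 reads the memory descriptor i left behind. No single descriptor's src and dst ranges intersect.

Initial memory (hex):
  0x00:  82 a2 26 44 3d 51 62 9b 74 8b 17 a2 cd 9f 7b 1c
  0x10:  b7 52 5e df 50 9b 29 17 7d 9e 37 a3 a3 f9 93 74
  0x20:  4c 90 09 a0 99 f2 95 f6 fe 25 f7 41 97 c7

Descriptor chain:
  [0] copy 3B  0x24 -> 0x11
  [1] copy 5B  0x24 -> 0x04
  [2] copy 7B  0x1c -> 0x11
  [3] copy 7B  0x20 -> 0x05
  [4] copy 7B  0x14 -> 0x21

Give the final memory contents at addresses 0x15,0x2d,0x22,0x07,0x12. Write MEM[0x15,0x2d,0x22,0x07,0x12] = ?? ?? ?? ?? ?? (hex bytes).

MEM[0x15,0x2d,0x22,0x07,0x12] = 4c c7 4c 09 f9

  after D0: wrote 3B at 0x11 = 99f295
  after D1: wrote 5B at 0x04 = 99f295f6fe
  after D2: wrote 7B at 0x11 = a3f993744c9009
  after D3: wrote 7B at 0x05 = 4c9009a099f295
  after D4: wrote 7B at 0x21 = 744c90097d9e37
query mem[0x15]=0x4c, mem[0x2d]=0xc7, mem[0x22]=0x4c, mem[0x07]=0x09, mem[0x12]=0xf9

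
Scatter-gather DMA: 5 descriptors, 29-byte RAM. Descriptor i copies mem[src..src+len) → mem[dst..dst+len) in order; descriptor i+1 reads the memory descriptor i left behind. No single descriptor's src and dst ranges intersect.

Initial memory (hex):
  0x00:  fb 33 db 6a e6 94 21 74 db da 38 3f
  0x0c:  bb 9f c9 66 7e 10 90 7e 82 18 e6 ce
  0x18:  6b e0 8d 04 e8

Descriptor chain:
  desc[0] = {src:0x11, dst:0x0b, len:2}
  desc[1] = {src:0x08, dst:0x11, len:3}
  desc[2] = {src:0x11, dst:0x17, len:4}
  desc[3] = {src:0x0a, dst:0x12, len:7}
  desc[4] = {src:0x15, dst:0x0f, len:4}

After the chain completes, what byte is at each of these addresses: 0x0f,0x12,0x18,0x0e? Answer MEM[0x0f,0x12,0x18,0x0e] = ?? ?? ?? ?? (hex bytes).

#0 dst[0x0b+2] := {0x10,0x90}
#1 dst[0x11+3] := {0xdb,0xda,0x38}
#2 dst[0x17+4] := {0xdb,0xda,0x38,0x82}
#3 dst[0x12+7] := {0x38,0x10,0x90,0x9f,0xc9,0x66,0x7e}
#4 dst[0x0f+4] := {0x9f,0xc9,0x66,0x7e}
query mem[0x0f]=0x9f, mem[0x12]=0x7e, mem[0x18]=0x7e, mem[0x0e]=0xc9

MEM[0x0f,0x12,0x18,0x0e] = 9f 7e 7e c9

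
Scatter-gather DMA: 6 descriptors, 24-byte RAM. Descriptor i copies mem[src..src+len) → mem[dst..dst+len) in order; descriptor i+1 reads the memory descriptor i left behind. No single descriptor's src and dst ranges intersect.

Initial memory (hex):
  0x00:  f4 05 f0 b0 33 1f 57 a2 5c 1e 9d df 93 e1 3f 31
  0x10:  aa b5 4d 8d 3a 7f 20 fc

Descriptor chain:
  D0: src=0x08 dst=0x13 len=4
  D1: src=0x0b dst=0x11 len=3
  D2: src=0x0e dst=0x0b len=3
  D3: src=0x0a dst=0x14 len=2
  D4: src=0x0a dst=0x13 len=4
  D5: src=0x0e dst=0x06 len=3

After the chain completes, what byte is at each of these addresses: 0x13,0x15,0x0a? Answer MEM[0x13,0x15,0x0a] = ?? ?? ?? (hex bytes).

MEM[0x13,0x15,0x0a] = 9d 31 9d

#0 dst[0x13+4] := {0x5c,0x1e,0x9d,0xdf}
#1 dst[0x11+3] := {0xdf,0x93,0xe1}
#2 dst[0x0b+3] := {0x3f,0x31,0xaa}
#3 dst[0x14+2] := {0x9d,0x3f}
#4 dst[0x13+4] := {0x9d,0x3f,0x31,0xaa}
#5 dst[0x06+3] := {0x3f,0x31,0xaa}
query mem[0x13]=0x9d, mem[0x15]=0x31, mem[0x0a]=0x9d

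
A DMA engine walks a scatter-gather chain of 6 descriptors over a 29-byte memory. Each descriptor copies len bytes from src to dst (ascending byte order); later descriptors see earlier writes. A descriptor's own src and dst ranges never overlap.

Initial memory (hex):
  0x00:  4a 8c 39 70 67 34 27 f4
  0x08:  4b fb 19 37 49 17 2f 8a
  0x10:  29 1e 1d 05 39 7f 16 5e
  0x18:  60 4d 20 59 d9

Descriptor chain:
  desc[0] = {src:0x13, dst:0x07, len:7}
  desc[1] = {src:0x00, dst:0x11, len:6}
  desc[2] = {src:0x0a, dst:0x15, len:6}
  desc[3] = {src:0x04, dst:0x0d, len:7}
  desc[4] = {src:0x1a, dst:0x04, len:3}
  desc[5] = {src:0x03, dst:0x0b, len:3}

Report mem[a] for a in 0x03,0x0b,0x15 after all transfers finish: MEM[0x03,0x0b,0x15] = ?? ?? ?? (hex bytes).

[0] 0x13->0x07 len=7 : 05 39 7f 16 5e 60 4d
[1] 0x00->0x11 len=6 : 4a 8c 39 70 67 34
[2] 0x0a->0x15 len=6 : 16 5e 60 4d 2f 8a
[3] 0x04->0x0d len=7 : 67 34 27 05 39 7f 16
[4] 0x1a->0x04 len=3 : 8a 59 d9
[5] 0x03->0x0b len=3 : 70 8a 59
query mem[0x03]=0x70, mem[0x0b]=0x70, mem[0x15]=0x16

MEM[0x03,0x0b,0x15] = 70 70 16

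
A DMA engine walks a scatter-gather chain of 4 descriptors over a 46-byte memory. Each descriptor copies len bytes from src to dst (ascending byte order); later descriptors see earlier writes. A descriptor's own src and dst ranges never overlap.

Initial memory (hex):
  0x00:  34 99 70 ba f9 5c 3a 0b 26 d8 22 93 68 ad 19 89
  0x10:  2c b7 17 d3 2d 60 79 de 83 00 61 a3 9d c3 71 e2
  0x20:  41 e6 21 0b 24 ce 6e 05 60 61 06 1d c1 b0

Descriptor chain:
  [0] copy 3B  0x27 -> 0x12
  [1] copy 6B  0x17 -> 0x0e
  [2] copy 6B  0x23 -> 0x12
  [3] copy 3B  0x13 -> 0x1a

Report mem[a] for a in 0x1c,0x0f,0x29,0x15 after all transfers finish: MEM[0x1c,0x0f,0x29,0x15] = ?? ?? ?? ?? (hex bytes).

MEM[0x1c,0x0f,0x29,0x15] = 6e 83 61 6e

D0: mem[0x12..0x14] <- [05 60 61]
D1: mem[0x0e..0x13] <- [de 83 00 61 a3 9d]
D2: mem[0x12..0x17] <- [0b 24 ce 6e 05 60]
D3: mem[0x1a..0x1c] <- [24 ce 6e]
query mem[0x1c]=0x6e, mem[0x0f]=0x83, mem[0x29]=0x61, mem[0x15]=0x6e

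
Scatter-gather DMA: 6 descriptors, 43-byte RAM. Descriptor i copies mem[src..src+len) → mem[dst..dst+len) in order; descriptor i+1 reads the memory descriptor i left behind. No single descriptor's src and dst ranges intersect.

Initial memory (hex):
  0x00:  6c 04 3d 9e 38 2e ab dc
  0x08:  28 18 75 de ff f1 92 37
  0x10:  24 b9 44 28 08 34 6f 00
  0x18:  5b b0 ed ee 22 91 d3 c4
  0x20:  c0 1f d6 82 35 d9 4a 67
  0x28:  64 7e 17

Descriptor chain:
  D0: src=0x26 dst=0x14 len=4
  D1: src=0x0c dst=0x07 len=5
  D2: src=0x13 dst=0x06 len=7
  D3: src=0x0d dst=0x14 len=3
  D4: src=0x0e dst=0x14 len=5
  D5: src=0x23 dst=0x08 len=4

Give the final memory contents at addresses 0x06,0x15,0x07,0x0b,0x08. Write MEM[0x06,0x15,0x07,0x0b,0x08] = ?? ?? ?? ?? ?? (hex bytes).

MEM[0x06,0x15,0x07,0x0b,0x08] = 28 37 4a 4a 82

  after D0: wrote 4B at 0x14 = 4a67647e
  after D1: wrote 5B at 0x07 = fff1923724
  after D2: wrote 7B at 0x06 = 284a67647e5bb0
  after D3: wrote 3B at 0x14 = f19237
  after D4: wrote 5B at 0x14 = 923724b944
  after D5: wrote 4B at 0x08 = 8235d94a
query mem[0x06]=0x28, mem[0x15]=0x37, mem[0x07]=0x4a, mem[0x0b]=0x4a, mem[0x08]=0x82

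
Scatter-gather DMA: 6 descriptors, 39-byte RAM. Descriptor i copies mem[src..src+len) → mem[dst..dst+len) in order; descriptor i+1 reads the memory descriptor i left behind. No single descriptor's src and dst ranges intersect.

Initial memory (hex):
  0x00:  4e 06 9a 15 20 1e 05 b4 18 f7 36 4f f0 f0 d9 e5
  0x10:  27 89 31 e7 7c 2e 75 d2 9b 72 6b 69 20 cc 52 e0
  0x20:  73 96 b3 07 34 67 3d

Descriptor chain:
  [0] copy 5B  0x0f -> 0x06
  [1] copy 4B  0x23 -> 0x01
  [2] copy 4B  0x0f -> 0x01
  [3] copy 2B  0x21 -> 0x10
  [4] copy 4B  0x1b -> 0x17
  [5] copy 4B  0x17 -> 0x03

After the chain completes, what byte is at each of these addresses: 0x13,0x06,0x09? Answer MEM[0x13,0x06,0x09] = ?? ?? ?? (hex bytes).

#0 dst[0x06+5] := {0xe5,0x27,0x89,0x31,0xe7}
#1 dst[0x01+4] := {0x07,0x34,0x67,0x3d}
#2 dst[0x01+4] := {0xe5,0x27,0x89,0x31}
#3 dst[0x10+2] := {0x96,0xb3}
#4 dst[0x17+4] := {0x69,0x20,0xcc,0x52}
#5 dst[0x03+4] := {0x69,0x20,0xcc,0x52}
query mem[0x13]=0xe7, mem[0x06]=0x52, mem[0x09]=0x31

MEM[0x13,0x06,0x09] = e7 52 31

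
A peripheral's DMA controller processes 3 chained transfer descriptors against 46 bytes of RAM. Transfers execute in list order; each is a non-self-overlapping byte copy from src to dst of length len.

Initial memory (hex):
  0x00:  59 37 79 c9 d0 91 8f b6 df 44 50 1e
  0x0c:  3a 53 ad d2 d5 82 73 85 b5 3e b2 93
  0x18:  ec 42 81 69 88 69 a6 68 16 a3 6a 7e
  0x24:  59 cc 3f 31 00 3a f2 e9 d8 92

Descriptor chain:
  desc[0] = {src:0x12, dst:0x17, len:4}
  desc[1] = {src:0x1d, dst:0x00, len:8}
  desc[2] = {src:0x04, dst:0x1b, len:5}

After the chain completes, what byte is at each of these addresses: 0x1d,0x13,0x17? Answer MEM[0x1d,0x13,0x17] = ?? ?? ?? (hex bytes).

[0] 0x12->0x17 len=4 : 73 85 b5 3e
[1] 0x1d->0x00 len=8 : 69 a6 68 16 a3 6a 7e 59
[2] 0x04->0x1b len=5 : a3 6a 7e 59 df
query mem[0x1d]=0x7e, mem[0x13]=0x85, mem[0x17]=0x73

MEM[0x1d,0x13,0x17] = 7e 85 73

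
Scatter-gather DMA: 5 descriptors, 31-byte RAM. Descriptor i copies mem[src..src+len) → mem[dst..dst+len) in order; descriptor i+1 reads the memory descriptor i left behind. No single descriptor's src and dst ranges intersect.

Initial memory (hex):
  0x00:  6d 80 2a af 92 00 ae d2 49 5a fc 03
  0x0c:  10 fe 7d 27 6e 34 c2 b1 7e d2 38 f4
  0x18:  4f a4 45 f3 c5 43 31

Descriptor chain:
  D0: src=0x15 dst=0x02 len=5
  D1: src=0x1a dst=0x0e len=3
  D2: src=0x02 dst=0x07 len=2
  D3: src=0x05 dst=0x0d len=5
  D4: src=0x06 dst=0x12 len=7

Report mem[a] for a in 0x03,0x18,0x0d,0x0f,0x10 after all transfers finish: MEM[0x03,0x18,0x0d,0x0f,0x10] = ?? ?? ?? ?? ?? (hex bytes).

MEM[0x03,0x18,0x0d,0x0f,0x10] = 38 10 4f d2 38

#0 dst[0x02+5] := {0xd2,0x38,0xf4,0x4f,0xa4}
#1 dst[0x0e+3] := {0x45,0xf3,0xc5}
#2 dst[0x07+2] := {0xd2,0x38}
#3 dst[0x0d+5] := {0x4f,0xa4,0xd2,0x38,0x5a}
#4 dst[0x12+7] := {0xa4,0xd2,0x38,0x5a,0xfc,0x03,0x10}
query mem[0x03]=0x38, mem[0x18]=0x10, mem[0x0d]=0x4f, mem[0x0f]=0xd2, mem[0x10]=0x38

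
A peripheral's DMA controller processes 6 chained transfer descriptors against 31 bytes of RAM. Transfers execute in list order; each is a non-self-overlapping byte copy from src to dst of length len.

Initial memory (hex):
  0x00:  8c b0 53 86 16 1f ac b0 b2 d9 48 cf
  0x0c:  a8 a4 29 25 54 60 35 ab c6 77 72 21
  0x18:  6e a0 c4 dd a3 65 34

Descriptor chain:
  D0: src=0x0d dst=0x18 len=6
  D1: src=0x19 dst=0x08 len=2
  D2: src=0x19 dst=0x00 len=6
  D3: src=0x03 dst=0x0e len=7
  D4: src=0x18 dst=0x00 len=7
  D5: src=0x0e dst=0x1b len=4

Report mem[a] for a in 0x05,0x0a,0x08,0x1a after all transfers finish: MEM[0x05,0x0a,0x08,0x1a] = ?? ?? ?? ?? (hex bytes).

MEM[0x05,0x0a,0x08,0x1a] = 35 48 29 25

D0: mem[0x18..0x1d] <- [a4 29 25 54 60 35]
D1: mem[0x08..0x09] <- [29 25]
D2: mem[0x00..0x05] <- [29 25 54 60 35 34]
D3: mem[0x0e..0x14] <- [60 35 34 ac b0 29 25]
D4: mem[0x00..0x06] <- [a4 29 25 54 60 35 34]
D5: mem[0x1b..0x1e] <- [60 35 34 ac]
query mem[0x05]=0x35, mem[0x0a]=0x48, mem[0x08]=0x29, mem[0x1a]=0x25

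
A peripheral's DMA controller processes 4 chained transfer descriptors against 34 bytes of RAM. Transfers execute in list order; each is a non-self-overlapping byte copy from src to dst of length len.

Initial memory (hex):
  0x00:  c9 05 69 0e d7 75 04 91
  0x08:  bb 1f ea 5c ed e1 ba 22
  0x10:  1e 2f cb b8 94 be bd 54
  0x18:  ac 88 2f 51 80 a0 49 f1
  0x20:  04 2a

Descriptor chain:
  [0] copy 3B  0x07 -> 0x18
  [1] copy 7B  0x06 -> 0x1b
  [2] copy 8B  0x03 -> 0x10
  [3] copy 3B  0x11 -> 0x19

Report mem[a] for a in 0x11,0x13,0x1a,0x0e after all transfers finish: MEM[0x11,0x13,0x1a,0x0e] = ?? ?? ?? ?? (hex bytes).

#0 dst[0x18+3] := {0x91,0xbb,0x1f}
#1 dst[0x1b+7] := {0x04,0x91,0xbb,0x1f,0xea,0x5c,0xed}
#2 dst[0x10+8] := {0x0e,0xd7,0x75,0x04,0x91,0xbb,0x1f,0xea}
#3 dst[0x19+3] := {0xd7,0x75,0x04}
query mem[0x11]=0xd7, mem[0x13]=0x04, mem[0x1a]=0x75, mem[0x0e]=0xba

MEM[0x11,0x13,0x1a,0x0e] = d7 04 75 ba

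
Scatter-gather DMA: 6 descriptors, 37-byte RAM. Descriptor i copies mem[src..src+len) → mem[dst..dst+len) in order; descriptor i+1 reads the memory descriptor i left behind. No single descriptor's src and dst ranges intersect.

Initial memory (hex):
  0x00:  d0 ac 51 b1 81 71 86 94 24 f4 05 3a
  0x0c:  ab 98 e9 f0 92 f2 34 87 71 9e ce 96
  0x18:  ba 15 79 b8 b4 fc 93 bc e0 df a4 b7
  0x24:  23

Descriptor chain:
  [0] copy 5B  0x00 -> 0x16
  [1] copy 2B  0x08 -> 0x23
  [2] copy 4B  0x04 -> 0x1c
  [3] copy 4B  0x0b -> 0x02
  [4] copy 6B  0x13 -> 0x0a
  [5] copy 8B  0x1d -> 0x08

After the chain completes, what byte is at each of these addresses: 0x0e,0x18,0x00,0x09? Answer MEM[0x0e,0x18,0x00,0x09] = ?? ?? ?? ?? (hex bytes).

MEM[0x0e,0x18,0x00,0x09] = 24 51 d0 86

D0: mem[0x16..0x1a] <- [d0 ac 51 b1 81]
D1: mem[0x23..0x24] <- [24 f4]
D2: mem[0x1c..0x1f] <- [81 71 86 94]
D3: mem[0x02..0x05] <- [3a ab 98 e9]
D4: mem[0x0a..0x0f] <- [87 71 9e d0 ac 51]
D5: mem[0x08..0x0f] <- [71 86 94 e0 df a4 24 f4]
query mem[0x0e]=0x24, mem[0x18]=0x51, mem[0x00]=0xd0, mem[0x09]=0x86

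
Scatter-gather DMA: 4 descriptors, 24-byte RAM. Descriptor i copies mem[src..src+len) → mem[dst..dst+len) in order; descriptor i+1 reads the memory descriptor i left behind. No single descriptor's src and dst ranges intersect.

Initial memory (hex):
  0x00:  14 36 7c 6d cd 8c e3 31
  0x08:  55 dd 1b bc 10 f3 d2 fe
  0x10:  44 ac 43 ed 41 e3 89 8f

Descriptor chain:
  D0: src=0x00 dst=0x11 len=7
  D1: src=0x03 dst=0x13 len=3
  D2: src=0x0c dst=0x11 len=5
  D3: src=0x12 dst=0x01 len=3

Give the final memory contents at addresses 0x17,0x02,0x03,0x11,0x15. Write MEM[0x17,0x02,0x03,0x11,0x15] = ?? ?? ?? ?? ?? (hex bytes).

MEM[0x17,0x02,0x03,0x11,0x15] = e3 d2 fe 10 44

D0: mem[0x11..0x17] <- [14 36 7c 6d cd 8c e3]
D1: mem[0x13..0x15] <- [6d cd 8c]
D2: mem[0x11..0x15] <- [10 f3 d2 fe 44]
D3: mem[0x01..0x03] <- [f3 d2 fe]
query mem[0x17]=0xe3, mem[0x02]=0xd2, mem[0x03]=0xfe, mem[0x11]=0x10, mem[0x15]=0x44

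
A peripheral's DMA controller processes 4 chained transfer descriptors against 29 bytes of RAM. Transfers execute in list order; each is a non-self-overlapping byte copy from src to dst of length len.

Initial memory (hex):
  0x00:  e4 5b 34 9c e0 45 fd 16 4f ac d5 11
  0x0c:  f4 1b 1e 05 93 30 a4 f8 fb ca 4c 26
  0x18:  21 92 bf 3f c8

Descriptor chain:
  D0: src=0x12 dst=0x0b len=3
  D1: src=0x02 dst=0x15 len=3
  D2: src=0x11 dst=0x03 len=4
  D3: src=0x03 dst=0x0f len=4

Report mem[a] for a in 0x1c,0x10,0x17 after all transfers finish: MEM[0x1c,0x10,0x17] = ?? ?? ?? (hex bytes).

MEM[0x1c,0x10,0x17] = c8 a4 e0

  after D0: wrote 3B at 0x0b = a4f8fb
  after D1: wrote 3B at 0x15 = 349ce0
  after D2: wrote 4B at 0x03 = 30a4f8fb
  after D3: wrote 4B at 0x0f = 30a4f8fb
query mem[0x1c]=0xc8, mem[0x10]=0xa4, mem[0x17]=0xe0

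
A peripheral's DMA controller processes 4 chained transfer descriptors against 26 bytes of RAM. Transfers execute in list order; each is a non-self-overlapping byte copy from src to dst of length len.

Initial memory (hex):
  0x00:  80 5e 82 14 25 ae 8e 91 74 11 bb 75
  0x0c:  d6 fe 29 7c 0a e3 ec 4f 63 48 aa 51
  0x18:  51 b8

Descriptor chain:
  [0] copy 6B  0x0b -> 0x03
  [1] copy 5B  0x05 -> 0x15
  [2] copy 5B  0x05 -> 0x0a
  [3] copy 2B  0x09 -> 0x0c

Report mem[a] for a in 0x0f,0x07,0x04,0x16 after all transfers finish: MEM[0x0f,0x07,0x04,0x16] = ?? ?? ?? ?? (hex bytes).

MEM[0x0f,0x07,0x04,0x16] = 7c 7c d6 29

D0: mem[0x03..0x08] <- [75 d6 fe 29 7c 0a]
D1: mem[0x15..0x19] <- [fe 29 7c 0a 11]
D2: mem[0x0a..0x0e] <- [fe 29 7c 0a 11]
D3: mem[0x0c..0x0d] <- [11 fe]
query mem[0x0f]=0x7c, mem[0x07]=0x7c, mem[0x04]=0xd6, mem[0x16]=0x29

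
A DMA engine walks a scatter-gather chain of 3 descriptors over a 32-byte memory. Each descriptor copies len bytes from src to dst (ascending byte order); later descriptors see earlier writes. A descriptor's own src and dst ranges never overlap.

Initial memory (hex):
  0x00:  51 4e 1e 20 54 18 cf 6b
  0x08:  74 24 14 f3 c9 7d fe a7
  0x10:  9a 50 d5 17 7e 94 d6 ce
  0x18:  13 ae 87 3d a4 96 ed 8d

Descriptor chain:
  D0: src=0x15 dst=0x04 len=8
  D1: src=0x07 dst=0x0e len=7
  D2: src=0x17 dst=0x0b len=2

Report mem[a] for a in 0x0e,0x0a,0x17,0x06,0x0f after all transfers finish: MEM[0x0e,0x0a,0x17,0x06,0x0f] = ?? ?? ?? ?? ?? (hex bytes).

MEM[0x0e,0x0a,0x17,0x06,0x0f] = 13 3d ce ce ae

[0] 0x15->0x04 len=8 : 94 d6 ce 13 ae 87 3d a4
[1] 0x07->0x0e len=7 : 13 ae 87 3d a4 c9 7d
[2] 0x17->0x0b len=2 : ce 13
query mem[0x0e]=0x13, mem[0x0a]=0x3d, mem[0x17]=0xce, mem[0x06]=0xce, mem[0x0f]=0xae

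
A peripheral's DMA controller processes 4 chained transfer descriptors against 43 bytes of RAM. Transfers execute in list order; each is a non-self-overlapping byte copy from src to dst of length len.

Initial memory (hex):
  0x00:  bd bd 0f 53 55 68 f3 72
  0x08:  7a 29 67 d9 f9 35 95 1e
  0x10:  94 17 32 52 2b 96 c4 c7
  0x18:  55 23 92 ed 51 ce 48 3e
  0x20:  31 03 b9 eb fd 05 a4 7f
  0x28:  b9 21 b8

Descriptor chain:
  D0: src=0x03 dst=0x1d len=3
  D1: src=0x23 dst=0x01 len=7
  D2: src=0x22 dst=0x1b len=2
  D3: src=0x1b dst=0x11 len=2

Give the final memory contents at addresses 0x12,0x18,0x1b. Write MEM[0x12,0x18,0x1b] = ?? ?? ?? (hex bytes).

#0 dst[0x1d+3] := {0x53,0x55,0x68}
#1 dst[0x01+7] := {0xeb,0xfd,0x05,0xa4,0x7f,0xb9,0x21}
#2 dst[0x1b+2] := {0xb9,0xeb}
#3 dst[0x11+2] := {0xb9,0xeb}
query mem[0x12]=0xeb, mem[0x18]=0x55, mem[0x1b]=0xb9

MEM[0x12,0x18,0x1b] = eb 55 b9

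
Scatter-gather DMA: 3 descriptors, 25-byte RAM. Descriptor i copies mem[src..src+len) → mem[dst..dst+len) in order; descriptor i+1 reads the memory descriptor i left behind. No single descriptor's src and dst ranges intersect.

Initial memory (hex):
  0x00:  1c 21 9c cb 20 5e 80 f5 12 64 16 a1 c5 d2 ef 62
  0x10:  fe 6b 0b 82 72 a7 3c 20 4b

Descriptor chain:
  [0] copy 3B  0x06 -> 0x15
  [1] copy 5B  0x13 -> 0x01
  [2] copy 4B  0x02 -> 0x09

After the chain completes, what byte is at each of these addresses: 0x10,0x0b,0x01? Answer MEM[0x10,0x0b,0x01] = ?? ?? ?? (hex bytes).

#0 dst[0x15+3] := {0x80,0xf5,0x12}
#1 dst[0x01+5] := {0x82,0x72,0x80,0xf5,0x12}
#2 dst[0x09+4] := {0x72,0x80,0xf5,0x12}
query mem[0x10]=0xfe, mem[0x0b]=0xf5, mem[0x01]=0x82

MEM[0x10,0x0b,0x01] = fe f5 82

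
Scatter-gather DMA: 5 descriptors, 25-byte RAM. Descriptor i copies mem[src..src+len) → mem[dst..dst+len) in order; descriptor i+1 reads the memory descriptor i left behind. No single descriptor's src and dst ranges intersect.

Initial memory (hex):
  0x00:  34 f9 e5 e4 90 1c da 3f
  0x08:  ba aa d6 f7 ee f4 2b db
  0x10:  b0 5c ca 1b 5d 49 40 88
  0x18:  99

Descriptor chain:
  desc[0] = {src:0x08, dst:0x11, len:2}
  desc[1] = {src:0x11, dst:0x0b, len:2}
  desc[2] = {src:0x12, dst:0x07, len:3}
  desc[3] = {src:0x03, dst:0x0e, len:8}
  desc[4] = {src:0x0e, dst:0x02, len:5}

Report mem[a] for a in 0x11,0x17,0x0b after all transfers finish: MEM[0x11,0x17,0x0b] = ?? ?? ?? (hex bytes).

MEM[0x11,0x17,0x0b] = da 88 ba

  after D0: wrote 2B at 0x11 = baaa
  after D1: wrote 2B at 0x0b = baaa
  after D2: wrote 3B at 0x07 = aa1b5d
  after D3: wrote 8B at 0x0e = e4901cdaaa1b5dd6
  after D4: wrote 5B at 0x02 = e4901cdaaa
query mem[0x11]=0xda, mem[0x17]=0x88, mem[0x0b]=0xba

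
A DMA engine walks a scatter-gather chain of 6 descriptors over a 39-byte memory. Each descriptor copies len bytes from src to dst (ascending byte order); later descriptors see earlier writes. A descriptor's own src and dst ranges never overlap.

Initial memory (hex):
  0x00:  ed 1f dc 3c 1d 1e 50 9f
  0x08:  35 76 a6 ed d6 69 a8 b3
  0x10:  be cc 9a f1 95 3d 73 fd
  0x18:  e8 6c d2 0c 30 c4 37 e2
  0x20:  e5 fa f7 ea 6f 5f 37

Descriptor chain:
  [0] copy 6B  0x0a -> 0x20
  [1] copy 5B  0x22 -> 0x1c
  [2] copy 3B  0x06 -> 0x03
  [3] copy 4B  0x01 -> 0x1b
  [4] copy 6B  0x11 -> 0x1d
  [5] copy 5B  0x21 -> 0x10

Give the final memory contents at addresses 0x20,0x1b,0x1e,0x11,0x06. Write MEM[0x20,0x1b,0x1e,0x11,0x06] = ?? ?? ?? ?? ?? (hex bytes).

[0] 0x0a->0x20 len=6 : a6 ed d6 69 a8 b3
[1] 0x22->0x1c len=5 : d6 69 a8 b3 37
[2] 0x06->0x03 len=3 : 50 9f 35
[3] 0x01->0x1b len=4 : 1f dc 50 9f
[4] 0x11->0x1d len=6 : cc 9a f1 95 3d 73
[5] 0x21->0x10 len=5 : 3d 73 69 a8 b3
query mem[0x20]=0x95, mem[0x1b]=0x1f, mem[0x1e]=0x9a, mem[0x11]=0x73, mem[0x06]=0x50

MEM[0x20,0x1b,0x1e,0x11,0x06] = 95 1f 9a 73 50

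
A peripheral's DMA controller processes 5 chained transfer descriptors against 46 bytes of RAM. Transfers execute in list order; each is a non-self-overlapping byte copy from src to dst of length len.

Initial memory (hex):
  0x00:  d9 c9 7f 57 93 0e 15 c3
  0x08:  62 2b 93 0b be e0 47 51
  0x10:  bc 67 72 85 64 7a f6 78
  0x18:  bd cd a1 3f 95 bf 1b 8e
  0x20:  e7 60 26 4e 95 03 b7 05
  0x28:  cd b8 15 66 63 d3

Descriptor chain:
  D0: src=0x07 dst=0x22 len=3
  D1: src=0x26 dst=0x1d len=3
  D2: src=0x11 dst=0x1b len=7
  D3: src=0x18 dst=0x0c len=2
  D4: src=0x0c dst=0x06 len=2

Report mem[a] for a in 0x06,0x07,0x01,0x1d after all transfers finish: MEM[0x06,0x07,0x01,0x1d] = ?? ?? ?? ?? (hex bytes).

  after D0: wrote 3B at 0x22 = c3622b
  after D1: wrote 3B at 0x1d = b705cd
  after D2: wrote 7B at 0x1b = 677285647af678
  after D3: wrote 2B at 0x0c = bdcd
  after D4: wrote 2B at 0x06 = bdcd
query mem[0x06]=0xbd, mem[0x07]=0xcd, mem[0x01]=0xc9, mem[0x1d]=0x85

MEM[0x06,0x07,0x01,0x1d] = bd cd c9 85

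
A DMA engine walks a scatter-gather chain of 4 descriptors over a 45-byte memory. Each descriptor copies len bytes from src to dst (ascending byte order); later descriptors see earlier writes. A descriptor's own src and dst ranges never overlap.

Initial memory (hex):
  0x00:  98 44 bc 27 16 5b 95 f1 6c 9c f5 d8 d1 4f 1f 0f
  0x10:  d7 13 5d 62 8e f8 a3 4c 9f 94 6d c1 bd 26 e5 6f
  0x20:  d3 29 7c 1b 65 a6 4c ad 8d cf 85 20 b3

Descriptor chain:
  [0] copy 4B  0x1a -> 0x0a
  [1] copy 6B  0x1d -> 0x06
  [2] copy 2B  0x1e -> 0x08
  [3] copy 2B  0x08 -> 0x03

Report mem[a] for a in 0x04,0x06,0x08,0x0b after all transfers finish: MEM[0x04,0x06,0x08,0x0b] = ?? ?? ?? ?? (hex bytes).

MEM[0x04,0x06,0x08,0x0b] = 6f 26 e5 7c

#0 dst[0x0a+4] := {0x6d,0xc1,0xbd,0x26}
#1 dst[0x06+6] := {0x26,0xe5,0x6f,0xd3,0x29,0x7c}
#2 dst[0x08+2] := {0xe5,0x6f}
#3 dst[0x03+2] := {0xe5,0x6f}
query mem[0x04]=0x6f, mem[0x06]=0x26, mem[0x08]=0xe5, mem[0x0b]=0x7c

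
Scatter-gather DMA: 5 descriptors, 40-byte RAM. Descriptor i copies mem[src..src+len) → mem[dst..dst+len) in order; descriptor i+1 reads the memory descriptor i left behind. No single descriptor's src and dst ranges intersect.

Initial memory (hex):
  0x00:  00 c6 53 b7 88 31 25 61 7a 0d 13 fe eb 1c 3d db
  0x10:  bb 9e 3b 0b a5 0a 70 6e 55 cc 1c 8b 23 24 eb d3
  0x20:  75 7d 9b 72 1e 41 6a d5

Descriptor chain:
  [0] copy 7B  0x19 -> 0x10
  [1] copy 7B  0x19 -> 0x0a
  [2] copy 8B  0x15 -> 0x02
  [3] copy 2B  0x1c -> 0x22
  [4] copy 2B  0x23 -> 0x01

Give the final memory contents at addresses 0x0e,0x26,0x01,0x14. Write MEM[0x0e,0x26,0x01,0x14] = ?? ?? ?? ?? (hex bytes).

MEM[0x0e,0x26,0x01,0x14] = 24 6a 24 24

#0 dst[0x10+7] := {0xcc,0x1c,0x8b,0x23,0x24,0xeb,0xd3}
#1 dst[0x0a+7] := {0xcc,0x1c,0x8b,0x23,0x24,0xeb,0xd3}
#2 dst[0x02+8] := {0xeb,0xd3,0x6e,0x55,0xcc,0x1c,0x8b,0x23}
#3 dst[0x22+2] := {0x23,0x24}
#4 dst[0x01+2] := {0x24,0x1e}
query mem[0x0e]=0x24, mem[0x26]=0x6a, mem[0x01]=0x24, mem[0x14]=0x24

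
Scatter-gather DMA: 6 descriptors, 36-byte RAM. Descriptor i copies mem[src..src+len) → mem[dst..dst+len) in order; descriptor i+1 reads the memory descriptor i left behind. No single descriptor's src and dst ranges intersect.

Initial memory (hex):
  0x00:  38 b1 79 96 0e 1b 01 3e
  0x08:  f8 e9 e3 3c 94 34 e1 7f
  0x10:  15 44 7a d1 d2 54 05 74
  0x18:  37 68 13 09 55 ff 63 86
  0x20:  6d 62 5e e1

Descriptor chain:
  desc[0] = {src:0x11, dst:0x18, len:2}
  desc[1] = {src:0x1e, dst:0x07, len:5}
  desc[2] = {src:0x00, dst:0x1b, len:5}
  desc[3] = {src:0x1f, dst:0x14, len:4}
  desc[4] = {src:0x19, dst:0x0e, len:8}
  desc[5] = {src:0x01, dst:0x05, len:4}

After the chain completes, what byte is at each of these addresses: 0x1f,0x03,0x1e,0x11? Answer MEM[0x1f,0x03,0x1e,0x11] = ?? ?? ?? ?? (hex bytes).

MEM[0x1f,0x03,0x1e,0x11] = 0e 96 96 b1

#0 dst[0x18+2] := {0x44,0x7a}
#1 dst[0x07+5] := {0x63,0x86,0x6d,0x62,0x5e}
#2 dst[0x1b+5] := {0x38,0xb1,0x79,0x96,0x0e}
#3 dst[0x14+4] := {0x0e,0x6d,0x62,0x5e}
#4 dst[0x0e+8] := {0x7a,0x13,0x38,0xb1,0x79,0x96,0x0e,0x6d}
#5 dst[0x05+4] := {0xb1,0x79,0x96,0x0e}
query mem[0x1f]=0x0e, mem[0x03]=0x96, mem[0x1e]=0x96, mem[0x11]=0xb1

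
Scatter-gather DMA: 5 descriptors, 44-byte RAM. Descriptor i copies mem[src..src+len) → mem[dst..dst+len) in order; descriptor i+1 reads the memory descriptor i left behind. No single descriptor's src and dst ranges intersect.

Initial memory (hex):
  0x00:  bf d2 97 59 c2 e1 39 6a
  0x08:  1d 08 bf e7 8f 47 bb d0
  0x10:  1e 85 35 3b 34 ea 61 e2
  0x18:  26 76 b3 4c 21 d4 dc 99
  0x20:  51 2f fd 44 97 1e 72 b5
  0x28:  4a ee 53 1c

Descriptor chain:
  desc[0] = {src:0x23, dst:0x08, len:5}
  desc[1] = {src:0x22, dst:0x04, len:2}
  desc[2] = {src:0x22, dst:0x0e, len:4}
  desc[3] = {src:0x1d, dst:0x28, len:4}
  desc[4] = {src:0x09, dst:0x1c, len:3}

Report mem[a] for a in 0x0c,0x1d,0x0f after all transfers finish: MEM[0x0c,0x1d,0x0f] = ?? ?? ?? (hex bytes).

D0: mem[0x08..0x0c] <- [44 97 1e 72 b5]
D1: mem[0x04..0x05] <- [fd 44]
D2: mem[0x0e..0x11] <- [fd 44 97 1e]
D3: mem[0x28..0x2b] <- [d4 dc 99 51]
D4: mem[0x1c..0x1e] <- [97 1e 72]
query mem[0x0c]=0xb5, mem[0x1d]=0x1e, mem[0x0f]=0x44

MEM[0x0c,0x1d,0x0f] = b5 1e 44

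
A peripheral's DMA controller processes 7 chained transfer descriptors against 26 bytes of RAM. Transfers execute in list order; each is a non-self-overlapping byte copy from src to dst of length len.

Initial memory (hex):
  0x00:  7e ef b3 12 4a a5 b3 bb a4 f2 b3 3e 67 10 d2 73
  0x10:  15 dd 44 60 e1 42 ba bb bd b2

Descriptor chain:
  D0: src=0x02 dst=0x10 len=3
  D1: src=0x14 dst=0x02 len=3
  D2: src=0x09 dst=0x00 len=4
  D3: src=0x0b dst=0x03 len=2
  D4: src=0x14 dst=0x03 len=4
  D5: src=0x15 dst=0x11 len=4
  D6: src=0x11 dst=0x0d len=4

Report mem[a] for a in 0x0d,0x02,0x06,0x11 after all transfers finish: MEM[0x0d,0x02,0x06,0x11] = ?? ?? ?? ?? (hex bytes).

MEM[0x0d,0x02,0x06,0x11] = 42 3e bb 42

#0 dst[0x10+3] := {0xb3,0x12,0x4a}
#1 dst[0x02+3] := {0xe1,0x42,0xba}
#2 dst[0x00+4] := {0xf2,0xb3,0x3e,0x67}
#3 dst[0x03+2] := {0x3e,0x67}
#4 dst[0x03+4] := {0xe1,0x42,0xba,0xbb}
#5 dst[0x11+4] := {0x42,0xba,0xbb,0xbd}
#6 dst[0x0d+4] := {0x42,0xba,0xbb,0xbd}
query mem[0x0d]=0x42, mem[0x02]=0x3e, mem[0x06]=0xbb, mem[0x11]=0x42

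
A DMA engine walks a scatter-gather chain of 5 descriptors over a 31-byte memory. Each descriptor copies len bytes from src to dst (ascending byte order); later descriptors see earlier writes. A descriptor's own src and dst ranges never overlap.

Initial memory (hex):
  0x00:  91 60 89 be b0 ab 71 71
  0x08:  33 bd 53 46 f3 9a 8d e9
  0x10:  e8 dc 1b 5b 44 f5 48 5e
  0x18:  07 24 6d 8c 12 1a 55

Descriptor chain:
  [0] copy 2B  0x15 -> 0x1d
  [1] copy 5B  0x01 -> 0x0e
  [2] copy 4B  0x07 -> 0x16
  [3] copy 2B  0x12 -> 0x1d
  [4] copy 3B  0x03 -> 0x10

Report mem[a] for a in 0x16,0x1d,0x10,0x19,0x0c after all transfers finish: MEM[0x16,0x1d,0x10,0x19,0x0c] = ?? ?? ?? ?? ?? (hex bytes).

D0: mem[0x1d..0x1e] <- [f5 48]
D1: mem[0x0e..0x12] <- [60 89 be b0 ab]
D2: mem[0x16..0x19] <- [71 33 bd 53]
D3: mem[0x1d..0x1e] <- [ab 5b]
D4: mem[0x10..0x12] <- [be b0 ab]
query mem[0x16]=0x71, mem[0x1d]=0xab, mem[0x10]=0xbe, mem[0x19]=0x53, mem[0x0c]=0xf3

MEM[0x16,0x1d,0x10,0x19,0x0c] = 71 ab be 53 f3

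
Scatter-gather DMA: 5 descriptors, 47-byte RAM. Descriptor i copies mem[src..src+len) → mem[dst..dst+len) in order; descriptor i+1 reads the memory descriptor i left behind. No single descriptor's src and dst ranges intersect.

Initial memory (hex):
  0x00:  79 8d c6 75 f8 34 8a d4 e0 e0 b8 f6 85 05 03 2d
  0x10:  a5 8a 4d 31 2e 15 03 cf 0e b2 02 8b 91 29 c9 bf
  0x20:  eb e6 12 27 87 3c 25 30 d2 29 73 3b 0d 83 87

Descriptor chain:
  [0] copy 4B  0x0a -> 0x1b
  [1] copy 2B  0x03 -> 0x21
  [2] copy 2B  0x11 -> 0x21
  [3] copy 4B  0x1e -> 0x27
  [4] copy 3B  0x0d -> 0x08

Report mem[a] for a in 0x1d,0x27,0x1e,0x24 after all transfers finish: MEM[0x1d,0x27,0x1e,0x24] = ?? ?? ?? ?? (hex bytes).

D0: mem[0x1b..0x1e] <- [b8 f6 85 05]
D1: mem[0x21..0x22] <- [75 f8]
D2: mem[0x21..0x22] <- [8a 4d]
D3: mem[0x27..0x2a] <- [05 bf eb 8a]
D4: mem[0x08..0x0a] <- [05 03 2d]
query mem[0x1d]=0x85, mem[0x27]=0x05, mem[0x1e]=0x05, mem[0x24]=0x87

MEM[0x1d,0x27,0x1e,0x24] = 85 05 05 87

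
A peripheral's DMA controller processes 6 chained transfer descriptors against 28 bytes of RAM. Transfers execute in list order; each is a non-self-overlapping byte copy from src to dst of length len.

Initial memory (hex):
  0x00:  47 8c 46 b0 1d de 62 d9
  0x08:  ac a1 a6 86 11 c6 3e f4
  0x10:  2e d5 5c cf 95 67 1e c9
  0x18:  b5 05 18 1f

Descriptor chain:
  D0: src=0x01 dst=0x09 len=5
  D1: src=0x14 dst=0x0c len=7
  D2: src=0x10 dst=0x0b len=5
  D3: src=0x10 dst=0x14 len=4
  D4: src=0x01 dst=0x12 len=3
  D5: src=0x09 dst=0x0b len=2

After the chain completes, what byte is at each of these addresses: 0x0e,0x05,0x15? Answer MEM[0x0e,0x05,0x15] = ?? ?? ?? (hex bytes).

  after D0: wrote 5B at 0x09 = 8c46b01dde
  after D1: wrote 7B at 0x0c = 95671ec9b50518
  after D2: wrote 5B at 0x0b = b50518cf95
  after D3: wrote 4B at 0x14 = b50518cf
  after D4: wrote 3B at 0x12 = 8c46b0
  after D5: wrote 2B at 0x0b = 8c46
query mem[0x0e]=0xcf, mem[0x05]=0xde, mem[0x15]=0x05

MEM[0x0e,0x05,0x15] = cf de 05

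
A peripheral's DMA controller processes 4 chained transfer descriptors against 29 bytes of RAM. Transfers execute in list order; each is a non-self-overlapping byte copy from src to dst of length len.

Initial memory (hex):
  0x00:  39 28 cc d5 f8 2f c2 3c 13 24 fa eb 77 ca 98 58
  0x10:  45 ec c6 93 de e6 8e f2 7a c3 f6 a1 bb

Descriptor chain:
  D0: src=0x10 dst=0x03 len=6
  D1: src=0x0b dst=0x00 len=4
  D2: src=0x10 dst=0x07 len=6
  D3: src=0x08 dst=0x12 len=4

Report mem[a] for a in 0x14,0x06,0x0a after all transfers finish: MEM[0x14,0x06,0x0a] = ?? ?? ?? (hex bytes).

MEM[0x14,0x06,0x0a] = 93 93 93

[0] 0x10->0x03 len=6 : 45 ec c6 93 de e6
[1] 0x0b->0x00 len=4 : eb 77 ca 98
[2] 0x10->0x07 len=6 : 45 ec c6 93 de e6
[3] 0x08->0x12 len=4 : ec c6 93 de
query mem[0x14]=0x93, mem[0x06]=0x93, mem[0x0a]=0x93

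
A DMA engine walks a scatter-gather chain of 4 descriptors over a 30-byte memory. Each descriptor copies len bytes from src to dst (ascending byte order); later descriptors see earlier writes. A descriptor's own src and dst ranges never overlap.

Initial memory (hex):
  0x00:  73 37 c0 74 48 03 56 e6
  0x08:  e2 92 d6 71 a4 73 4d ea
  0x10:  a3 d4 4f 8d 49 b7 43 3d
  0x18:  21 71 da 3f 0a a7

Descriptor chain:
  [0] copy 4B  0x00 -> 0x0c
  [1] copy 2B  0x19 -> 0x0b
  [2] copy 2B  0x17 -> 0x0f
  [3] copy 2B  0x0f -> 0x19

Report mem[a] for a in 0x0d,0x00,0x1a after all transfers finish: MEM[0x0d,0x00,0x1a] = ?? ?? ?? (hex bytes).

MEM[0x0d,0x00,0x1a] = 37 73 21

D0: mem[0x0c..0x0f] <- [73 37 c0 74]
D1: mem[0x0b..0x0c] <- [71 da]
D2: mem[0x0f..0x10] <- [3d 21]
D3: mem[0x19..0x1a] <- [3d 21]
query mem[0x0d]=0x37, mem[0x00]=0x73, mem[0x1a]=0x21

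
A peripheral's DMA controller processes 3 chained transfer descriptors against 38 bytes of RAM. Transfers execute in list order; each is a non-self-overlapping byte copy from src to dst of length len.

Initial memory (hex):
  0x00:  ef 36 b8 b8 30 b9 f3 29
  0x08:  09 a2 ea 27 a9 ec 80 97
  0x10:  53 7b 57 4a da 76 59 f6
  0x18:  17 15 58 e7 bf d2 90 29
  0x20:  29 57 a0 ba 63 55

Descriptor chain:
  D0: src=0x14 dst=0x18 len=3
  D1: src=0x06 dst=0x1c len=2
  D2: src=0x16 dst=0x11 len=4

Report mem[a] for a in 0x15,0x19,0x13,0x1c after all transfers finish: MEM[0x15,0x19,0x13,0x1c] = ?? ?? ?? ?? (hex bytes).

MEM[0x15,0x19,0x13,0x1c] = 76 76 da f3

  after D0: wrote 3B at 0x18 = da7659
  after D1: wrote 2B at 0x1c = f329
  after D2: wrote 4B at 0x11 = 59f6da76
query mem[0x15]=0x76, mem[0x19]=0x76, mem[0x13]=0xda, mem[0x1c]=0xf3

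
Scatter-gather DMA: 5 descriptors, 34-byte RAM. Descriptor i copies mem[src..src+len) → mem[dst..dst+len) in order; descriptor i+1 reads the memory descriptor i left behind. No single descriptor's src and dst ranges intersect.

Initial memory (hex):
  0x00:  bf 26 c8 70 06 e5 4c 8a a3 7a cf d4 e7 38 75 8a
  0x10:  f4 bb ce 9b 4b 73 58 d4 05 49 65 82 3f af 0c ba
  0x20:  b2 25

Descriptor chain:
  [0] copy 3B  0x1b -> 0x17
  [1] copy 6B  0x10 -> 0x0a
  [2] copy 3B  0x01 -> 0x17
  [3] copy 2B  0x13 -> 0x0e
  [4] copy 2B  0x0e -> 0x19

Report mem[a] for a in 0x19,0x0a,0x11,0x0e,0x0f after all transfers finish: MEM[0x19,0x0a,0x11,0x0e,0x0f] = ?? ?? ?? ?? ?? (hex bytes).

  after D0: wrote 3B at 0x17 = 823faf
  after D1: wrote 6B at 0x0a = f4bbce9b4b73
  after D2: wrote 3B at 0x17 = 26c870
  after D3: wrote 2B at 0x0e = 9b4b
  after D4: wrote 2B at 0x19 = 9b4b
query mem[0x19]=0x9b, mem[0x0a]=0xf4, mem[0x11]=0xbb, mem[0x0e]=0x9b, mem[0x0f]=0x4b

MEM[0x19,0x0a,0x11,0x0e,0x0f] = 9b f4 bb 9b 4b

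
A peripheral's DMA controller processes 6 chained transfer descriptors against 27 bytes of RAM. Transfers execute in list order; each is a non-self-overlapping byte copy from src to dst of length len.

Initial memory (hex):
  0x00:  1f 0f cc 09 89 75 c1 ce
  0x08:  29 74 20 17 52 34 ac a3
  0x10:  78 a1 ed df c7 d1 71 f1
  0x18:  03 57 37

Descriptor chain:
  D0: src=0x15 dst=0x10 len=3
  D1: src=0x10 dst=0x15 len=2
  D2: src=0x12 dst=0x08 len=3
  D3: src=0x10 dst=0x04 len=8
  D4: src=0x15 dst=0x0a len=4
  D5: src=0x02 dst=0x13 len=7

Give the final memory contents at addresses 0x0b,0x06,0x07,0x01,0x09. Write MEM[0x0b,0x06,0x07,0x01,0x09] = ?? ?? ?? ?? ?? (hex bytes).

  after D0: wrote 3B at 0x10 = d171f1
  after D1: wrote 2B at 0x15 = d171
  after D2: wrote 3B at 0x08 = f1dfc7
  after D3: wrote 8B at 0x04 = d171f1dfc7d171f1
  after D4: wrote 4B at 0x0a = d171f103
  after D5: wrote 7B at 0x13 = cc09d171f1dfc7
query mem[0x0b]=0x71, mem[0x06]=0xf1, mem[0x07]=0xdf, mem[0x01]=0x0f, mem[0x09]=0xd1

MEM[0x0b,0x06,0x07,0x01,0x09] = 71 f1 df 0f d1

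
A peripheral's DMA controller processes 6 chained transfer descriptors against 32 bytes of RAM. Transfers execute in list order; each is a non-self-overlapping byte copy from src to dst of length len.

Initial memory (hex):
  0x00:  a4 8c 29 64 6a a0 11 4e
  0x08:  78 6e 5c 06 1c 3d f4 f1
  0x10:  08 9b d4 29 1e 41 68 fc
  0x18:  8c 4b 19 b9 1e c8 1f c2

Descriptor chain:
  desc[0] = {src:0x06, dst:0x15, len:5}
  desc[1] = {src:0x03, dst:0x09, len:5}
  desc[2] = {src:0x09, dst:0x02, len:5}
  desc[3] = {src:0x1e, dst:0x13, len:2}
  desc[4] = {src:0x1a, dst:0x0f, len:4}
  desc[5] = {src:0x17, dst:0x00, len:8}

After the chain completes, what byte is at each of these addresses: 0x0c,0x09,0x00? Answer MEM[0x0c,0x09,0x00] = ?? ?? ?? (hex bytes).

D0: mem[0x15..0x19] <- [11 4e 78 6e 5c]
D1: mem[0x09..0x0d] <- [64 6a a0 11 4e]
D2: mem[0x02..0x06] <- [64 6a a0 11 4e]
D3: mem[0x13..0x14] <- [1f c2]
D4: mem[0x0f..0x12] <- [19 b9 1e c8]
D5: mem[0x00..0x07] <- [78 6e 5c 19 b9 1e c8 1f]
query mem[0x0c]=0x11, mem[0x09]=0x64, mem[0x00]=0x78

MEM[0x0c,0x09,0x00] = 11 64 78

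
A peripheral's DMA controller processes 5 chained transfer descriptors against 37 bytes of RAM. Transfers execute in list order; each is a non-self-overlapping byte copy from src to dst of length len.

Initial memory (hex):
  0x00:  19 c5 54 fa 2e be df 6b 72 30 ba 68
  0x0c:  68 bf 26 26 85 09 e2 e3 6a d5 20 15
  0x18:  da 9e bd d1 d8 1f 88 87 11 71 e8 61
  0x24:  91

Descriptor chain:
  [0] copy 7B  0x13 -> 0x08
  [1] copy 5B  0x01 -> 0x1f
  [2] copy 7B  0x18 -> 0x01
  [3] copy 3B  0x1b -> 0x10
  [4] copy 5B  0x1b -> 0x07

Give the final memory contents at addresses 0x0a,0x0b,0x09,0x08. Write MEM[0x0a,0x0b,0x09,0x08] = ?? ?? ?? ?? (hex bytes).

#0 dst[0x08+7] := {0xe3,0x6a,0xd5,0x20,0x15,0xda,0x9e}
#1 dst[0x1f+5] := {0xc5,0x54,0xfa,0x2e,0xbe}
#2 dst[0x01+7] := {0xda,0x9e,0xbd,0xd1,0xd8,0x1f,0x88}
#3 dst[0x10+3] := {0xd1,0xd8,0x1f}
#4 dst[0x07+5] := {0xd1,0xd8,0x1f,0x88,0xc5}
query mem[0x0a]=0x88, mem[0x0b]=0xc5, mem[0x09]=0x1f, mem[0x08]=0xd8

MEM[0x0a,0x0b,0x09,0x08] = 88 c5 1f d8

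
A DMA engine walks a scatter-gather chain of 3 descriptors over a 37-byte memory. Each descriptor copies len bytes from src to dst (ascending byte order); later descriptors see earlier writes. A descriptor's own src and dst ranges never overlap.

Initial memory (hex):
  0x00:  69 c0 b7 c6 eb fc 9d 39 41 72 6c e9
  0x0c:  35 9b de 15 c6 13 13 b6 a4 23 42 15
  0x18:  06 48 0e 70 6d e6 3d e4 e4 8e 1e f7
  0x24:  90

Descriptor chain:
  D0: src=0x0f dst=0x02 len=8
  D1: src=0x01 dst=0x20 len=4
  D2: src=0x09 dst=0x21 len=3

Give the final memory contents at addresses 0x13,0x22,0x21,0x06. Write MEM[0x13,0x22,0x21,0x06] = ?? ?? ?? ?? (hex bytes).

#0 dst[0x02+8] := {0x15,0xc6,0x13,0x13,0xb6,0xa4,0x23,0x42}
#1 dst[0x20+4] := {0xc0,0x15,0xc6,0x13}
#2 dst[0x21+3] := {0x42,0x6c,0xe9}
query mem[0x13]=0xb6, mem[0x22]=0x6c, mem[0x21]=0x42, mem[0x06]=0xb6

MEM[0x13,0x22,0x21,0x06] = b6 6c 42 b6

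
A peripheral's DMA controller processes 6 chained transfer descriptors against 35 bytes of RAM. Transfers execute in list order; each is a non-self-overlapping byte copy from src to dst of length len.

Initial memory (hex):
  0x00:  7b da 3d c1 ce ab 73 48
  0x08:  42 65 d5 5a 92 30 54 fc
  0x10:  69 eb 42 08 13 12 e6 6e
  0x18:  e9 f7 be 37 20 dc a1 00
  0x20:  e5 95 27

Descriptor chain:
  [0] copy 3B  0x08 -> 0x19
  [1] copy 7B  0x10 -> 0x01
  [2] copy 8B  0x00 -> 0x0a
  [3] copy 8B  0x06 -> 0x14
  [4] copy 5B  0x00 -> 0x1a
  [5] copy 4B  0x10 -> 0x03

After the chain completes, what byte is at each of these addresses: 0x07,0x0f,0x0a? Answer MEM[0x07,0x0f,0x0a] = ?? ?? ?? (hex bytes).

[0] 0x08->0x19 len=3 : 42 65 d5
[1] 0x10->0x01 len=7 : 69 eb 42 08 13 12 e6
[2] 0x00->0x0a len=8 : 7b 69 eb 42 08 13 12 e6
[3] 0x06->0x14 len=8 : 12 e6 42 65 7b 69 eb 42
[4] 0x00->0x1a len=5 : 7b 69 eb 42 08
[5] 0x10->0x03 len=4 : 12 e6 42 08
query mem[0x07]=0xe6, mem[0x0f]=0x13, mem[0x0a]=0x7b

MEM[0x07,0x0f,0x0a] = e6 13 7b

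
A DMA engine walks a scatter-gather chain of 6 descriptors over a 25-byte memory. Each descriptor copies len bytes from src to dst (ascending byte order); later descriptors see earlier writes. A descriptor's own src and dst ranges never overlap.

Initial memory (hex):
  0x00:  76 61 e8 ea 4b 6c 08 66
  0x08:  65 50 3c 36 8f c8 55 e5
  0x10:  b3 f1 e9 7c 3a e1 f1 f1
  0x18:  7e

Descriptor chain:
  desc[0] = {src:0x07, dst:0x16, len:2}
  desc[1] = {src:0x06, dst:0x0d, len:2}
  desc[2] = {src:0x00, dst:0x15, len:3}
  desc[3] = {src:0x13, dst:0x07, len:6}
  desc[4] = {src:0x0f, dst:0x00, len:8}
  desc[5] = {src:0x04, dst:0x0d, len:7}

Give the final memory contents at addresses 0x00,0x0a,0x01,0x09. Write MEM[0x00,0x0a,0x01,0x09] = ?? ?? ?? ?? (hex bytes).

MEM[0x00,0x0a,0x01,0x09] = e5 61 b3 76

#0 dst[0x16+2] := {0x66,0x65}
#1 dst[0x0d+2] := {0x08,0x66}
#2 dst[0x15+3] := {0x76,0x61,0xe8}
#3 dst[0x07+6] := {0x7c,0x3a,0x76,0x61,0xe8,0x7e}
#4 dst[0x00+8] := {0xe5,0xb3,0xf1,0xe9,0x7c,0x3a,0x76,0x61}
#5 dst[0x0d+7] := {0x7c,0x3a,0x76,0x61,0x3a,0x76,0x61}
query mem[0x00]=0xe5, mem[0x0a]=0x61, mem[0x01]=0xb3, mem[0x09]=0x76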